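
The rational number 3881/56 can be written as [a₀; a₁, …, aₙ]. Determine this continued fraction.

[69; 3, 3, 2, 2]

3881 = 69·56 + 17, so a_0 = 69
56 = 3·17 + 5, so a_1 = 3
17 = 3·5 + 2, so a_2 = 3
5 = 2·2 + 1, so a_3 = 2
2 = 2·1 + 0, so a_4 = 2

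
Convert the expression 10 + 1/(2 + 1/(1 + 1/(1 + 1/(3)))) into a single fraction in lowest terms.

187/18

a_0 = 10: 10/1
a_1 = 2: 21/2
a_2 = 1: 31/3
a_3 = 1: 52/5
a_4 = 3: 187/18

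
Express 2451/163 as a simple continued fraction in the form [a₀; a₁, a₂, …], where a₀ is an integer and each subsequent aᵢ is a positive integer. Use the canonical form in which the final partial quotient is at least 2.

[15; 27, 6]

2451 ÷ 163 → quotient 15, remainder 6
163 ÷ 6 → quotient 27, remainder 1
6 ÷ 1 → quotient 6, remainder 0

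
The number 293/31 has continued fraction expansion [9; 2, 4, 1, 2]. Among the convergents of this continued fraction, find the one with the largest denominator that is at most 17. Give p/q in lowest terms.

a_0 = 9: 9/1  (≤ bound)
a_1 = 2: 19/2  (≤ bound)
a_2 = 4: 85/9  (≤ bound)
a_3 = 1: 104/11  (≤ bound)
a_4 = 2: 293/31  (> 17, stop)

104/11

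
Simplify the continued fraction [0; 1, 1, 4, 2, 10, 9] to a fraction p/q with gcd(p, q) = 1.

1046/1901

Start with 9.
10 + 1/(9/1) = 10 + 1/9 = 91/9
2 + 1/(91/9) = 2 + 9/91 = 191/91
4 + 1/(191/91) = 4 + 91/191 = 855/191
1 + 1/(855/191) = 1 + 191/855 = 1046/855
1 + 1/(1046/855) = 1 + 855/1046 = 1901/1046
0 + 1/(1901/1046) = 0 + 1046/1901 = 1046/1901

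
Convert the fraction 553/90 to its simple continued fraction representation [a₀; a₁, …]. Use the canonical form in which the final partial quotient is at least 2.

Run the Euclidean algorithm, recording each quotient:
553 ÷ 90 → quotient 6, remainder 13
90 ÷ 13 → quotient 6, remainder 12
13 ÷ 12 → quotient 1, remainder 1
12 ÷ 1 → quotient 12, remainder 0

[6; 6, 1, 12]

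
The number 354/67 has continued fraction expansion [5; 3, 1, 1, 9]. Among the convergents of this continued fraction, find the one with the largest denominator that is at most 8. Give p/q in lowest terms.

List convergents until the denominator exceeds the bound:
a_0 = 5: 5/1  (≤ bound)
a_1 = 3: 16/3  (≤ bound)
a_2 = 1: 21/4  (≤ bound)
a_3 = 1: 37/7  (≤ bound)
a_4 = 9: 354/67  (> 8, stop)

37/7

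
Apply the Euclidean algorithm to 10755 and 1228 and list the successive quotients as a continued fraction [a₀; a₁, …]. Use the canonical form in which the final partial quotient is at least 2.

[8; 1, 3, 7, 2, 2, 1, 5]

10755 ÷ 1228 → quotient 8, remainder 931
1228 ÷ 931 → quotient 1, remainder 297
931 ÷ 297 → quotient 3, remainder 40
297 ÷ 40 → quotient 7, remainder 17
40 ÷ 17 → quotient 2, remainder 6
17 ÷ 6 → quotient 2, remainder 5
6 ÷ 5 → quotient 1, remainder 1
5 ÷ 1 → quotient 5, remainder 0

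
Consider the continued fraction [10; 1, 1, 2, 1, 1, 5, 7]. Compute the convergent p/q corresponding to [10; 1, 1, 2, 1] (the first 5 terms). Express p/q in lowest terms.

Compute successive convergents:
a_0 = 10: 10/1
a_1 = 1: 11/1
a_2 = 1: 21/2
a_3 = 2: 53/5
a_4 = 1: 74/7

74/7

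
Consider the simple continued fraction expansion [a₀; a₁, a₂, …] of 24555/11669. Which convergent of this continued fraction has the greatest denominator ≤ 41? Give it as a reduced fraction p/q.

List convergents until the denominator exceeds the bound:
a_0 = 2: 2/1  (≤ bound)
a_1 = 9: 19/9  (≤ bound)
a_2 = 1: 21/10  (≤ bound)
a_3 = 1: 40/19  (≤ bound)
a_4 = 2: 101/48  (> 41, stop)

40/19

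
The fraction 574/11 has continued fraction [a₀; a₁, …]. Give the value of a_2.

Repeatedly divide and take the remainder:
574 = 52·11 + 2, so a_0 = 52
11 = 5·2 + 1, so a_1 = 5
2 = 2·1 + 0, so a_2 = 2

2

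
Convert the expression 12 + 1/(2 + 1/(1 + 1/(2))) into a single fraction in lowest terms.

a_0 = 12: 12/1
a_1 = 2: 25/2
a_2 = 1: 37/3
a_3 = 2: 99/8

99/8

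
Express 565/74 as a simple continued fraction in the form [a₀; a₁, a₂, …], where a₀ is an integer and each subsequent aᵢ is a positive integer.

⌊565/74⌋ = 7, remainder 47
⌊74/47⌋ = 1, remainder 27
⌊47/27⌋ = 1, remainder 20
⌊27/20⌋ = 1, remainder 7
⌊20/7⌋ = 2, remainder 6
⌊7/6⌋ = 1, remainder 1
⌊6/1⌋ = 6, remainder 0

[7; 1, 1, 1, 2, 1, 6]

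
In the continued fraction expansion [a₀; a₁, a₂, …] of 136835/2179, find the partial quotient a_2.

3

⌊136835/2179⌋ = 62, remainder 1737
⌊2179/1737⌋ = 1, remainder 442
⌊1737/442⌋ = 3, remainder 411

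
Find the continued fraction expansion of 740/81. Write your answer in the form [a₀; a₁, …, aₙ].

[9; 7, 2, 1, 3]

⌊740/81⌋ = 9, remainder 11
⌊81/11⌋ = 7, remainder 4
⌊11/4⌋ = 2, remainder 3
⌊4/3⌋ = 1, remainder 1
⌊3/1⌋ = 3, remainder 0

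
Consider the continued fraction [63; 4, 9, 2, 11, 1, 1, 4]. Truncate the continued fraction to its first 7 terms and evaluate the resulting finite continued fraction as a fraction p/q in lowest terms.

a_0 = 63: 63/1
a_1 = 4: 253/4
a_2 = 9: 2340/37
a_3 = 2: 4933/78
a_4 = 11: 56603/895
a_5 = 1: 61536/973
a_6 = 1: 118139/1868

118139/1868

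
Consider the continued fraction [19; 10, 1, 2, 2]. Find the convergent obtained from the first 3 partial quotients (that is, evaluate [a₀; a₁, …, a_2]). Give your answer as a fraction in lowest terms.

Start with 1.
10 + 1/(1/1) = 10 + 1/1 = 11/1
19 + 1/(11/1) = 19 + 1/11 = 210/11

210/11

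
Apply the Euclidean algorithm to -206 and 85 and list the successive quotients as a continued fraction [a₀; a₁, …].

[-3; 1, 1, 2, 1, 3, 3]

Run the Euclidean algorithm, recording each quotient:
-206 = -3·85 + 49, so a_0 = -3
85 = 1·49 + 36, so a_1 = 1
49 = 1·36 + 13, so a_2 = 1
36 = 2·13 + 10, so a_3 = 2
13 = 1·10 + 3, so a_4 = 1
10 = 3·3 + 1, so a_5 = 3
3 = 3·1 + 0, so a_6 = 3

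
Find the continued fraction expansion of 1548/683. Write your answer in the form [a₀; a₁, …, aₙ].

[2; 3, 1, 3, 22, 2]

1548 ÷ 683 → quotient 2, remainder 182
683 ÷ 182 → quotient 3, remainder 137
182 ÷ 137 → quotient 1, remainder 45
137 ÷ 45 → quotient 3, remainder 2
45 ÷ 2 → quotient 22, remainder 1
2 ÷ 1 → quotient 2, remainder 0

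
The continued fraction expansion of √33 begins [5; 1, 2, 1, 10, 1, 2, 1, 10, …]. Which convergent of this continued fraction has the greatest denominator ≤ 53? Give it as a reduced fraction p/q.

270/47

a_0 = 5: 5/1  (≤ bound)
a_1 = 1: 6/1  (≤ bound)
a_2 = 2: 17/3  (≤ bound)
a_3 = 1: 23/4  (≤ bound)
a_4 = 10: 247/43  (≤ bound)
a_5 = 1: 270/47  (≤ bound)
a_6 = 2: 787/137  (> 53, stop)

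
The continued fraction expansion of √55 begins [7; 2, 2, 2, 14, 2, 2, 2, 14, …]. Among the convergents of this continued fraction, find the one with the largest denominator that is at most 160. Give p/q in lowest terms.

89/12

List convergents until the denominator exceeds the bound:
a_0 = 7: 7/1  (≤ bound)
a_1 = 2: 15/2  (≤ bound)
a_2 = 2: 37/5  (≤ bound)
a_3 = 2: 89/12  (≤ bound)
a_4 = 14: 1283/173  (> 160, stop)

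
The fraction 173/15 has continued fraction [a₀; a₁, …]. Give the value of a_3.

⌊173/15⌋ = 11, remainder 8
⌊15/8⌋ = 1, remainder 7
⌊8/7⌋ = 1, remainder 1
⌊7/1⌋ = 7, remainder 0

7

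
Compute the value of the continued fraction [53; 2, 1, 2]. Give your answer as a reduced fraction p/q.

Use the convergent recurrence hₖ = aₖ·hₖ₋₁ + hₖ₋₂ (and likewise for the denominators kₖ):
a_0 = 53: 53/1
a_1 = 2: 107/2
a_2 = 1: 160/3
a_3 = 2: 427/8

427/8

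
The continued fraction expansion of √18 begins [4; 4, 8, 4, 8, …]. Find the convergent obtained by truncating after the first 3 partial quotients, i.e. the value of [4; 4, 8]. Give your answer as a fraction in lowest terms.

140/33

Start with 8.
4 + 1/(8/1) = 4 + 1/8 = 33/8
4 + 1/(33/8) = 4 + 8/33 = 140/33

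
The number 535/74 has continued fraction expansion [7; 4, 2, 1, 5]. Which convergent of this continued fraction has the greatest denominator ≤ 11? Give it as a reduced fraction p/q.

65/9

List convergents until the denominator exceeds the bound:
a_0 = 7: 7/1  (≤ bound)
a_1 = 4: 29/4  (≤ bound)
a_2 = 2: 65/9  (≤ bound)
a_3 = 1: 94/13  (> 11, stop)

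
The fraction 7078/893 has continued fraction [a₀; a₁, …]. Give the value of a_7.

Apply division with remainder until the remainder is 0:
⌊7078/893⌋ = 7, remainder 827
⌊893/827⌋ = 1, remainder 66
⌊827/66⌋ = 12, remainder 35
⌊66/35⌋ = 1, remainder 31
⌊35/31⌋ = 1, remainder 4
⌊31/4⌋ = 7, remainder 3
⌊4/3⌋ = 1, remainder 1
⌊3/1⌋ = 3, remainder 0

3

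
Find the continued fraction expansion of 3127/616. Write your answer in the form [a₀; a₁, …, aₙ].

Repeatedly divide and take the remainder:
⌊3127/616⌋ = 5, remainder 47
⌊616/47⌋ = 13, remainder 5
⌊47/5⌋ = 9, remainder 2
⌊5/2⌋ = 2, remainder 1
⌊2/1⌋ = 2, remainder 0

[5; 13, 9, 2, 2]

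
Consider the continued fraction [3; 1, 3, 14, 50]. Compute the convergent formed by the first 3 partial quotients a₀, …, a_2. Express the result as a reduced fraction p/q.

15/4

a_0 = 3: 3/1
a_1 = 1: 4/1
a_2 = 3: 15/4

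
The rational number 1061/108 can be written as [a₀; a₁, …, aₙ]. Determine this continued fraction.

1061 ÷ 108 → quotient 9, remainder 89
108 ÷ 89 → quotient 1, remainder 19
89 ÷ 19 → quotient 4, remainder 13
19 ÷ 13 → quotient 1, remainder 6
13 ÷ 6 → quotient 2, remainder 1
6 ÷ 1 → quotient 6, remainder 0

[9; 1, 4, 1, 2, 6]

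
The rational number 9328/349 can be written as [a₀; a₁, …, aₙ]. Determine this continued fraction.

[26; 1, 2, 1, 2, 15, 2]

9328 = 26·349 + 254, so a_0 = 26
349 = 1·254 + 95, so a_1 = 1
254 = 2·95 + 64, so a_2 = 2
95 = 1·64 + 31, so a_3 = 1
64 = 2·31 + 2, so a_4 = 2
31 = 15·2 + 1, so a_5 = 15
2 = 2·1 + 0, so a_6 = 2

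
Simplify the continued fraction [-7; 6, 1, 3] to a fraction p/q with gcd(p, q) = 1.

-185/27

Work from the innermost term outward:
Start with 3.
1 + 1/(3/1) = 1 + 1/3 = 4/3
6 + 1/(4/3) = 6 + 3/4 = 27/4
-7 + 1/(27/4) = -7 + 4/27 = -185/27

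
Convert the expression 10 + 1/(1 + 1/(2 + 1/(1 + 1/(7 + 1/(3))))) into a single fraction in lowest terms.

1042/97

Starting at the tail and folding back:
Start with 3.
7 + 1/(3/1) = 7 + 1/3 = 22/3
1 + 1/(22/3) = 1 + 3/22 = 25/22
2 + 1/(25/22) = 2 + 22/25 = 72/25
1 + 1/(72/25) = 1 + 25/72 = 97/72
10 + 1/(97/72) = 10 + 72/97 = 1042/97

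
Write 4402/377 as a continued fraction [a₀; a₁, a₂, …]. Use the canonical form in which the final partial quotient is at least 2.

4402 = 11·377 + 255, so a_0 = 11
377 = 1·255 + 122, so a_1 = 1
255 = 2·122 + 11, so a_2 = 2
122 = 11·11 + 1, so a_3 = 11
11 = 11·1 + 0, so a_4 = 11

[11; 1, 2, 11, 11]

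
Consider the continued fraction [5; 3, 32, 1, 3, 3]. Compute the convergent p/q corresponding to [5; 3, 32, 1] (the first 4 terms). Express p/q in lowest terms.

533/100

Start with 1.
32 + 1/(1/1) = 32 + 1/1 = 33/1
3 + 1/(33/1) = 3 + 1/33 = 100/33
5 + 1/(100/33) = 5 + 33/100 = 533/100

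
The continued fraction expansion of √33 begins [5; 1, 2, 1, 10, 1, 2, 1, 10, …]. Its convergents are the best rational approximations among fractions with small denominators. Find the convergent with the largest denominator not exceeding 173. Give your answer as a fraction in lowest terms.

787/137

a_0 = 5: 5/1  (≤ bound)
a_1 = 1: 6/1  (≤ bound)
a_2 = 2: 17/3  (≤ bound)
a_3 = 1: 23/4  (≤ bound)
a_4 = 10: 247/43  (≤ bound)
a_5 = 1: 270/47  (≤ bound)
a_6 = 2: 787/137  (≤ bound)
a_7 = 1: 1057/184  (> 173, stop)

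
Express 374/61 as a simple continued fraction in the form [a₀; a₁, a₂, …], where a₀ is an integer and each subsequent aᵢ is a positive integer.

[6; 7, 1, 1, 1, 2]

Run the Euclidean algorithm, recording each quotient:
⌊374/61⌋ = 6, remainder 8
⌊61/8⌋ = 7, remainder 5
⌊8/5⌋ = 1, remainder 3
⌊5/3⌋ = 1, remainder 2
⌊3/2⌋ = 1, remainder 1
⌊2/1⌋ = 2, remainder 0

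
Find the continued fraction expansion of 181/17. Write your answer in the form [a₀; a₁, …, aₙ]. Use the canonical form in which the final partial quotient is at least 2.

Repeatedly divide and take the remainder:
181 ÷ 17 → quotient 10, remainder 11
17 ÷ 11 → quotient 1, remainder 6
11 ÷ 6 → quotient 1, remainder 5
6 ÷ 5 → quotient 1, remainder 1
5 ÷ 1 → quotient 5, remainder 0

[10; 1, 1, 1, 5]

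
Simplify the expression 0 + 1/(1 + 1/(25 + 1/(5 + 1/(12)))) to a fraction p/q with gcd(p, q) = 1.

1537/1598

Collapse the nested fraction from the inside out:
Start with 12.
5 + 1/(12/1) = 5 + 1/12 = 61/12
25 + 1/(61/12) = 25 + 12/61 = 1537/61
1 + 1/(1537/61) = 1 + 61/1537 = 1598/1537
0 + 1/(1598/1537) = 0 + 1537/1598 = 1537/1598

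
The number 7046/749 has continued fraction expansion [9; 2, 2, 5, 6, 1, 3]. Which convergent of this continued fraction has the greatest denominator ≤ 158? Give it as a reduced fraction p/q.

254/27

List convergents until the denominator exceeds the bound:
a_0 = 9: 9/1  (≤ bound)
a_1 = 2: 19/2  (≤ bound)
a_2 = 2: 47/5  (≤ bound)
a_3 = 5: 254/27  (≤ bound)
a_4 = 6: 1571/167  (> 158, stop)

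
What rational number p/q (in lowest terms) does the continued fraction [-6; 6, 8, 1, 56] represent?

Use the convergent recurrence hₖ = aₖ·hₖ₋₁ + hₖ₋₂ (and likewise for the denominators kₖ):
a_0 = -6: -6/1
a_1 = 6: -35/6
a_2 = 8: -286/49
a_3 = 1: -321/55
a_4 = 56: -18262/3129

-18262/3129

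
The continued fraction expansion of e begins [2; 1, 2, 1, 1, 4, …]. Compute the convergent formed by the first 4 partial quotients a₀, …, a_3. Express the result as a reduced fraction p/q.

Start with 1.
2 + 1/(1/1) = 2 + 1/1 = 3/1
1 + 1/(3/1) = 1 + 1/3 = 4/3
2 + 1/(4/3) = 2 + 3/4 = 11/4

11/4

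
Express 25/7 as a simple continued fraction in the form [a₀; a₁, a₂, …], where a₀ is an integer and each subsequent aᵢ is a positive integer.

Run the Euclidean algorithm, recording each quotient:
25 ÷ 7 → quotient 3, remainder 4
7 ÷ 4 → quotient 1, remainder 3
4 ÷ 3 → quotient 1, remainder 1
3 ÷ 1 → quotient 3, remainder 0

[3; 1, 1, 3]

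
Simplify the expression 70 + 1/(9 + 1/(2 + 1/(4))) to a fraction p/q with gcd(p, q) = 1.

Start with 4.
2 + 1/(4/1) = 2 + 1/4 = 9/4
9 + 1/(9/4) = 9 + 4/9 = 85/9
70 + 1/(85/9) = 70 + 9/85 = 5959/85

5959/85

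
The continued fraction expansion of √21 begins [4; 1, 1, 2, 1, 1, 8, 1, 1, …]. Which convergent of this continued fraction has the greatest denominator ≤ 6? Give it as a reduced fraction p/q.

23/5

a_0 = 4: 4/1  (≤ bound)
a_1 = 1: 5/1  (≤ bound)
a_2 = 1: 9/2  (≤ bound)
a_3 = 2: 23/5  (≤ bound)
a_4 = 1: 32/7  (> 6, stop)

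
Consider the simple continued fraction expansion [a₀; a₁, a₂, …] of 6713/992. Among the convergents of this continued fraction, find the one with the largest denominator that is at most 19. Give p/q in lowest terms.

a_0 = 6: 6/1  (≤ bound)
a_1 = 1: 7/1  (≤ bound)
a_2 = 3: 27/4  (≤ bound)
a_3 = 3: 88/13  (≤ bound)
a_4 = 2: 203/30  (> 19, stop)

88/13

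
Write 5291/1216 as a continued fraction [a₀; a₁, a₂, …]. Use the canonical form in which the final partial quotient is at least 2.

[4; 2, 1, 5, 1, 1, 3, 9]

5291 = 4·1216 + 427, so a_0 = 4
1216 = 2·427 + 362, so a_1 = 2
427 = 1·362 + 65, so a_2 = 1
362 = 5·65 + 37, so a_3 = 5
65 = 1·37 + 28, so a_4 = 1
37 = 1·28 + 9, so a_5 = 1
28 = 3·9 + 1, so a_6 = 3
9 = 9·1 + 0, so a_7 = 9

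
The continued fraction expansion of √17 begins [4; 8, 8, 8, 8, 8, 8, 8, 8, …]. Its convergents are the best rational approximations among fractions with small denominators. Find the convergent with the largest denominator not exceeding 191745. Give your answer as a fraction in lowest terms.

143649/34840

List convergents until the denominator exceeds the bound:
a_0 = 4: 4/1  (≤ bound)
a_1 = 8: 33/8  (≤ bound)
a_2 = 8: 268/65  (≤ bound)
a_3 = 8: 2177/528  (≤ bound)
a_4 = 8: 17684/4289  (≤ bound)
a_5 = 8: 143649/34840  (≤ bound)
a_6 = 8: 1166876/283009  (> 191745, stop)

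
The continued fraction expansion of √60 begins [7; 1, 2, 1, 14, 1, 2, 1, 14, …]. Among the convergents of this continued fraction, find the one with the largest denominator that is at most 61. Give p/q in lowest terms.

List convergents until the denominator exceeds the bound:
a_0 = 7: 7/1  (≤ bound)
a_1 = 1: 8/1  (≤ bound)
a_2 = 2: 23/3  (≤ bound)
a_3 = 1: 31/4  (≤ bound)
a_4 = 14: 457/59  (≤ bound)
a_5 = 1: 488/63  (> 61, stop)

457/59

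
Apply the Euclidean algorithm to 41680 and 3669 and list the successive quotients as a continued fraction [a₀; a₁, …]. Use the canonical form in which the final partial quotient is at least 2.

⌊41680/3669⌋ = 11, remainder 1321
⌊3669/1321⌋ = 2, remainder 1027
⌊1321/1027⌋ = 1, remainder 294
⌊1027/294⌋ = 3, remainder 145
⌊294/145⌋ = 2, remainder 4
⌊145/4⌋ = 36, remainder 1
⌊4/1⌋ = 4, remainder 0

[11; 2, 1, 3, 2, 36, 4]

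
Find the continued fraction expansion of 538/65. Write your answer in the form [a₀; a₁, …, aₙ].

⌊538/65⌋ = 8, remainder 18
⌊65/18⌋ = 3, remainder 11
⌊18/11⌋ = 1, remainder 7
⌊11/7⌋ = 1, remainder 4
⌊7/4⌋ = 1, remainder 3
⌊4/3⌋ = 1, remainder 1
⌊3/1⌋ = 3, remainder 0

[8; 3, 1, 1, 1, 1, 3]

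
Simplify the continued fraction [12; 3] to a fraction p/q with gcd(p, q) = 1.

37/3

a_0 = 12: 12/1
a_1 = 3: 37/3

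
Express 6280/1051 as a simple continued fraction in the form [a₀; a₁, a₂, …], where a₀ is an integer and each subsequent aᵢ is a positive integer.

[5; 1, 39, 2, 2, 1, 3]

⌊6280/1051⌋ = 5, remainder 1025
⌊1051/1025⌋ = 1, remainder 26
⌊1025/26⌋ = 39, remainder 11
⌊26/11⌋ = 2, remainder 4
⌊11/4⌋ = 2, remainder 3
⌊4/3⌋ = 1, remainder 1
⌊3/1⌋ = 3, remainder 0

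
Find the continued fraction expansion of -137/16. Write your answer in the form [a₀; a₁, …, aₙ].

Apply division with remainder until the remainder is 0:
⌊-137/16⌋ = -9, remainder 7
⌊16/7⌋ = 2, remainder 2
⌊7/2⌋ = 3, remainder 1
⌊2/1⌋ = 2, remainder 0

[-9; 2, 3, 2]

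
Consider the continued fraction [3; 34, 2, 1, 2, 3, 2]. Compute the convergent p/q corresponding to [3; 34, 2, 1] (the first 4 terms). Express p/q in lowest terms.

312/103

Compute successive convergents:
a_0 = 3: 3/1
a_1 = 34: 103/34
a_2 = 2: 209/69
a_3 = 1: 312/103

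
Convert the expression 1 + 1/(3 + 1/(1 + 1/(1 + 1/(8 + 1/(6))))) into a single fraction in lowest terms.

Build up convergents one term at a time:
a_0 = 1: 1/1
a_1 = 3: 4/3
a_2 = 1: 5/4
a_3 = 1: 9/7
a_4 = 8: 77/60
a_5 = 6: 471/367

471/367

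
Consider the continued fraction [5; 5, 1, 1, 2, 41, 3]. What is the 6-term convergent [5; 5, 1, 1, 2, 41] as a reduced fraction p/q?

6002/1159

Build up convergents one term at a time:
a_0 = 5: 5/1
a_1 = 5: 26/5
a_2 = 1: 31/6
a_3 = 1: 57/11
a_4 = 2: 145/28
a_5 = 41: 6002/1159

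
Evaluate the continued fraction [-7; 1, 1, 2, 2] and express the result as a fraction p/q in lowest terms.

-77/12

Starting at the tail and folding back:
Start with 2.
2 + 1/(2/1) = 2 + 1/2 = 5/2
1 + 1/(5/2) = 1 + 2/5 = 7/5
1 + 1/(7/5) = 1 + 5/7 = 12/7
-7 + 1/(12/7) = -7 + 7/12 = -77/12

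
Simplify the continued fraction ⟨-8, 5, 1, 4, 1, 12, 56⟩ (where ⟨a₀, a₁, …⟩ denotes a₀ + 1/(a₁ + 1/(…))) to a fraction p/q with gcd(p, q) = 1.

a_0 = -8: -8/1
a_1 = 5: -39/5
a_2 = 1: -47/6
a_3 = 4: -227/29
a_4 = 1: -274/35
a_5 = 12: -3515/449
a_6 = 56: -197114/25179

-197114/25179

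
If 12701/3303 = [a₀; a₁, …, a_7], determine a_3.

12701 ÷ 3303 → quotient 3, remainder 2792
3303 ÷ 2792 → quotient 1, remainder 511
2792 ÷ 511 → quotient 5, remainder 237
511 ÷ 237 → quotient 2, remainder 37

2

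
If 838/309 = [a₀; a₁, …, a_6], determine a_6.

2

Repeatedly divide and take the remainder:
838 ÷ 309 → quotient 2, remainder 220
309 ÷ 220 → quotient 1, remainder 89
220 ÷ 89 → quotient 2, remainder 42
89 ÷ 42 → quotient 2, remainder 5
42 ÷ 5 → quotient 8, remainder 2
5 ÷ 2 → quotient 2, remainder 1
2 ÷ 1 → quotient 2, remainder 0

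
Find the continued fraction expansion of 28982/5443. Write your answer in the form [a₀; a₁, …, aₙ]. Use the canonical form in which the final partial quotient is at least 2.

[5; 3, 12, 2, 3, 1, 15]

28982 = 5·5443 + 1767, so a_0 = 5
5443 = 3·1767 + 142, so a_1 = 3
1767 = 12·142 + 63, so a_2 = 12
142 = 2·63 + 16, so a_3 = 2
63 = 3·16 + 15, so a_4 = 3
16 = 1·15 + 1, so a_5 = 1
15 = 15·1 + 0, so a_6 = 15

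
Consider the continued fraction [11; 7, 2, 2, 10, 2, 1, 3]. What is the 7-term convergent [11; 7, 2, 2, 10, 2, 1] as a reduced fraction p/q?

a_0 = 11: 11/1
a_1 = 7: 78/7
a_2 = 2: 167/15
a_3 = 2: 412/37
a_4 = 10: 4287/385
a_5 = 2: 8986/807
a_6 = 1: 13273/1192

13273/1192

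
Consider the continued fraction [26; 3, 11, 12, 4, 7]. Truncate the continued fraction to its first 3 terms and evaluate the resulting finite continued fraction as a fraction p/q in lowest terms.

895/34

Compute successive convergents:
a_0 = 26: 26/1
a_1 = 3: 79/3
a_2 = 11: 895/34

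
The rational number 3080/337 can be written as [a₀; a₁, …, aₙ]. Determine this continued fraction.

3080 ÷ 337 → quotient 9, remainder 47
337 ÷ 47 → quotient 7, remainder 8
47 ÷ 8 → quotient 5, remainder 7
8 ÷ 7 → quotient 1, remainder 1
7 ÷ 1 → quotient 7, remainder 0

[9; 7, 5, 1, 7]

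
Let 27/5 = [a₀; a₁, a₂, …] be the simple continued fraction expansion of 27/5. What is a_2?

2

27 ÷ 5 → quotient 5, remainder 2
5 ÷ 2 → quotient 2, remainder 1
2 ÷ 1 → quotient 2, remainder 0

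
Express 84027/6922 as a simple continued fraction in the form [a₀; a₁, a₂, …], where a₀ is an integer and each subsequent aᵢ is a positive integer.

[12; 7, 5, 3, 8, 3, 2]

Repeatedly divide and take the remainder:
84027 ÷ 6922 → quotient 12, remainder 963
6922 ÷ 963 → quotient 7, remainder 181
963 ÷ 181 → quotient 5, remainder 58
181 ÷ 58 → quotient 3, remainder 7
58 ÷ 7 → quotient 8, remainder 2
7 ÷ 2 → quotient 3, remainder 1
2 ÷ 1 → quotient 2, remainder 0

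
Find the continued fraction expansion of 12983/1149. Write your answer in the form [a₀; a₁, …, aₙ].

[11; 3, 2, 1, 15, 1, 2, 2]

12983 = 11·1149 + 344, so a_0 = 11
1149 = 3·344 + 117, so a_1 = 3
344 = 2·117 + 110, so a_2 = 2
117 = 1·110 + 7, so a_3 = 1
110 = 15·7 + 5, so a_4 = 15
7 = 1·5 + 2, so a_5 = 1
5 = 2·2 + 1, so a_6 = 2
2 = 2·1 + 0, so a_7 = 2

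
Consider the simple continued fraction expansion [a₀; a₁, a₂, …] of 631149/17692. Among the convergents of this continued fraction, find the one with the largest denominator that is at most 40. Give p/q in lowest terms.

List convergents until the denominator exceeds the bound:
a_0 = 35: 35/1  (≤ bound)
a_1 = 1: 36/1  (≤ bound)
a_2 = 2: 107/3  (≤ bound)
a_3 = 14: 1534/43  (> 40, stop)

107/3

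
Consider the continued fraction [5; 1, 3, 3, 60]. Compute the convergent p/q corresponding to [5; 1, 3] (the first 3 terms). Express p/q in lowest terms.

23/4

Collapse the nested fraction from the inside out:
Start with 3.
1 + 1/(3/1) = 1 + 1/3 = 4/3
5 + 1/(4/3) = 5 + 3/4 = 23/4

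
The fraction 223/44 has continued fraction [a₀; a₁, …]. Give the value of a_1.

14

223 ÷ 44 → quotient 5, remainder 3
44 ÷ 3 → quotient 14, remainder 2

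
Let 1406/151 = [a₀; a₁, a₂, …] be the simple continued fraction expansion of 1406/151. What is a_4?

2

1406 ÷ 151 → quotient 9, remainder 47
151 ÷ 47 → quotient 3, remainder 10
47 ÷ 10 → quotient 4, remainder 7
10 ÷ 7 → quotient 1, remainder 3
7 ÷ 3 → quotient 2, remainder 1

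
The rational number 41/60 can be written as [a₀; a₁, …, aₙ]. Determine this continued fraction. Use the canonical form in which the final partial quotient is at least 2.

[0; 1, 2, 6, 3]

⌊41/60⌋ = 0, remainder 41
⌊60/41⌋ = 1, remainder 19
⌊41/19⌋ = 2, remainder 3
⌊19/3⌋ = 6, remainder 1
⌊3/1⌋ = 3, remainder 0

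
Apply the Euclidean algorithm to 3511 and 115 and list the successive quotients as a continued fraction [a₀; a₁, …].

[30; 1, 1, 7, 1, 2, 2]

Run the Euclidean algorithm, recording each quotient:
3511 = 30·115 + 61, so a_0 = 30
115 = 1·61 + 54, so a_1 = 1
61 = 1·54 + 7, so a_2 = 1
54 = 7·7 + 5, so a_3 = 7
7 = 1·5 + 2, so a_4 = 1
5 = 2·2 + 1, so a_5 = 2
2 = 2·1 + 0, so a_6 = 2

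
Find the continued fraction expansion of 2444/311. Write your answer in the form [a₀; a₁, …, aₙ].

Apply division with remainder until the remainder is 0:
2444 ÷ 311 → quotient 7, remainder 267
311 ÷ 267 → quotient 1, remainder 44
267 ÷ 44 → quotient 6, remainder 3
44 ÷ 3 → quotient 14, remainder 2
3 ÷ 2 → quotient 1, remainder 1
2 ÷ 1 → quotient 2, remainder 0

[7; 1, 6, 14, 1, 2]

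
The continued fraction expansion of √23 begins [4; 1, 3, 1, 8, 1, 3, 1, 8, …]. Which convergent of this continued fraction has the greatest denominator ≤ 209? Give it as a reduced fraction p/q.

916/191

List convergents until the denominator exceeds the bound:
a_0 = 4: 4/1  (≤ bound)
a_1 = 1: 5/1  (≤ bound)
a_2 = 3: 19/4  (≤ bound)
a_3 = 1: 24/5  (≤ bound)
a_4 = 8: 211/44  (≤ bound)
a_5 = 1: 235/49  (≤ bound)
a_6 = 3: 916/191  (≤ bound)
a_7 = 1: 1151/240  (> 209, stop)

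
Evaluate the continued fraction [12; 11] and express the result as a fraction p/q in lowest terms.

133/11

Use the convergent recurrence hₖ = aₖ·hₖ₋₁ + hₖ₋₂ (and likewise for the denominators kₖ):
a_0 = 12: 12/1
a_1 = 11: 133/11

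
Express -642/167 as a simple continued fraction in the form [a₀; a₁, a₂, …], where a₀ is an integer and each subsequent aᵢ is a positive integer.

[-4; 6, 2, 2, 1, 3]

-642 ÷ 167 → quotient -4, remainder 26
167 ÷ 26 → quotient 6, remainder 11
26 ÷ 11 → quotient 2, remainder 4
11 ÷ 4 → quotient 2, remainder 3
4 ÷ 3 → quotient 1, remainder 1
3 ÷ 1 → quotient 3, remainder 0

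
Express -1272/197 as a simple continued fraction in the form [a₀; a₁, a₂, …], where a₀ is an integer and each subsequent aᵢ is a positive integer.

[-7; 1, 1, 5, 3, 2, 2]

-1272 = -7·197 + 107, so a_0 = -7
197 = 1·107 + 90, so a_1 = 1
107 = 1·90 + 17, so a_2 = 1
90 = 5·17 + 5, so a_3 = 5
17 = 3·5 + 2, so a_4 = 3
5 = 2·2 + 1, so a_5 = 2
2 = 2·1 + 0, so a_6 = 2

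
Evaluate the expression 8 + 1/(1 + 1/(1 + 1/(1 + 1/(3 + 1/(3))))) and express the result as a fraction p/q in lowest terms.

311/36

Start with 3.
3 + 1/(3/1) = 3 + 1/3 = 10/3
1 + 1/(10/3) = 1 + 3/10 = 13/10
1 + 1/(13/10) = 1 + 10/13 = 23/13
1 + 1/(23/13) = 1 + 13/23 = 36/23
8 + 1/(36/23) = 8 + 23/36 = 311/36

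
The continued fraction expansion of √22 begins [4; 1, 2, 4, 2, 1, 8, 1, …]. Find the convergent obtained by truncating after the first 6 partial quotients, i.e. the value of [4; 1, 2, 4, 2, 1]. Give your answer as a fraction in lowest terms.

a_0 = 4: 4/1
a_1 = 1: 5/1
a_2 = 2: 14/3
a_3 = 4: 61/13
a_4 = 2: 136/29
a_5 = 1: 197/42

197/42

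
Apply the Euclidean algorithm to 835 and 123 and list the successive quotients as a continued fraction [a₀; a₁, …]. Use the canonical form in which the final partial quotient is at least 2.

[6; 1, 3, 1, 2, 1, 2, 2]

⌊835/123⌋ = 6, remainder 97
⌊123/97⌋ = 1, remainder 26
⌊97/26⌋ = 3, remainder 19
⌊26/19⌋ = 1, remainder 7
⌊19/7⌋ = 2, remainder 5
⌊7/5⌋ = 1, remainder 2
⌊5/2⌋ = 2, remainder 1
⌊2/1⌋ = 2, remainder 0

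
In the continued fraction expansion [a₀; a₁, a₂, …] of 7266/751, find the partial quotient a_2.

7266 = 9·751 + 507, so a_0 = 9
751 = 1·507 + 244, so a_1 = 1
507 = 2·244 + 19, so a_2 = 2

2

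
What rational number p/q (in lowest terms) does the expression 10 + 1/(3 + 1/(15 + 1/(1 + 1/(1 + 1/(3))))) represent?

Start with 3.
1 + 1/(3/1) = 1 + 1/3 = 4/3
1 + 1/(4/3) = 1 + 3/4 = 7/4
15 + 1/(7/4) = 15 + 4/7 = 109/7
3 + 1/(109/7) = 3 + 7/109 = 334/109
10 + 1/(334/109) = 10 + 109/334 = 3449/334

3449/334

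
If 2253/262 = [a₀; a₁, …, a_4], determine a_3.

2

⌊2253/262⌋ = 8, remainder 157
⌊262/157⌋ = 1, remainder 105
⌊157/105⌋ = 1, remainder 52
⌊105/52⌋ = 2, remainder 1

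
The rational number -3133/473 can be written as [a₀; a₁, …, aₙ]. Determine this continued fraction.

⌊-3133/473⌋ = -7, remainder 178
⌊473/178⌋ = 2, remainder 117
⌊178/117⌋ = 1, remainder 61
⌊117/61⌋ = 1, remainder 56
⌊61/56⌋ = 1, remainder 5
⌊56/5⌋ = 11, remainder 1
⌊5/1⌋ = 5, remainder 0

[-7; 2, 1, 1, 1, 11, 5]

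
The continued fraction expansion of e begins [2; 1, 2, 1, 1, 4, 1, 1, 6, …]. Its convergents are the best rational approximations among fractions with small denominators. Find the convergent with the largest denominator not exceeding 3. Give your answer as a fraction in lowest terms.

8/3

a_0 = 2: 2/1  (≤ bound)
a_1 = 1: 3/1  (≤ bound)
a_2 = 2: 8/3  (≤ bound)
a_3 = 1: 11/4  (> 3, stop)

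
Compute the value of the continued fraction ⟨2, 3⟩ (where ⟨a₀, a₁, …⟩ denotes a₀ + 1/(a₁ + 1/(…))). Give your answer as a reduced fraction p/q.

Build up convergents one term at a time:
a_0 = 2: 2/1
a_1 = 3: 7/3

7/3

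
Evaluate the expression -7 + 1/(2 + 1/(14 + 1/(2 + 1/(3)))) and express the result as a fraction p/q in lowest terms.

-1362/209

a_0 = -7: -7/1
a_1 = 2: -13/2
a_2 = 14: -189/29
a_3 = 2: -391/60
a_4 = 3: -1362/209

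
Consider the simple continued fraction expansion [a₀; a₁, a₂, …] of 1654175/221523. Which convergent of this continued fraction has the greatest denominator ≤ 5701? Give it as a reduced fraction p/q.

List convergents until the denominator exceeds the bound:
a_0 = 7: 7/1  (≤ bound)
a_1 = 2: 15/2  (≤ bound)
a_2 = 7: 112/15  (≤ bound)
a_3 = 7: 799/107  (≤ bound)
a_4 = 13: 10499/1406  (≤ bound)
a_5 = 2: 21797/2919  (≤ bound)
a_6 = 12: 272063/36434  (> 5701, stop)

21797/2919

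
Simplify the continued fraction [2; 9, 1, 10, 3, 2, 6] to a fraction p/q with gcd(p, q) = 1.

a_0 = 2: 2/1
a_1 = 9: 19/9
a_2 = 1: 21/10
a_3 = 10: 229/109
a_4 = 3: 708/337
a_5 = 2: 1645/783
a_6 = 6: 10578/5035

10578/5035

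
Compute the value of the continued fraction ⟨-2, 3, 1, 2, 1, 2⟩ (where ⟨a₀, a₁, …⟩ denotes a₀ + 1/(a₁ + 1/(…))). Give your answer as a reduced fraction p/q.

-71/41

Build up convergents one term at a time:
a_0 = -2: -2/1
a_1 = 3: -5/3
a_2 = 1: -7/4
a_3 = 2: -19/11
a_4 = 1: -26/15
a_5 = 2: -71/41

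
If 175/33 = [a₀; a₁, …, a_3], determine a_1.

3

175 = 5·33 + 10, so a_0 = 5
33 = 3·10 + 3, so a_1 = 3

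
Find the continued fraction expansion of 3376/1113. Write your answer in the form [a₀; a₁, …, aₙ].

[3; 30, 12, 3]

⌊3376/1113⌋ = 3, remainder 37
⌊1113/37⌋ = 30, remainder 3
⌊37/3⌋ = 12, remainder 1
⌊3/1⌋ = 3, remainder 0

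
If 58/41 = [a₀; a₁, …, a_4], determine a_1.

2

⌊58/41⌋ = 1, remainder 17
⌊41/17⌋ = 2, remainder 7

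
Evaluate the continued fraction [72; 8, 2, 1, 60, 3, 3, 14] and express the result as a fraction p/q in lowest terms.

a_0 = 72: 72/1
a_1 = 8: 577/8
a_2 = 2: 1226/17
a_3 = 1: 1803/25
a_4 = 60: 109406/1517
a_5 = 3: 330021/4576
a_6 = 3: 1099469/15245
a_7 = 14: 15722587/218006

15722587/218006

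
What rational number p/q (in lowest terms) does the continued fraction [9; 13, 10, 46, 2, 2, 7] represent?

Start with 7.
2 + 1/(7/1) = 2 + 1/7 = 15/7
2 + 1/(15/7) = 2 + 7/15 = 37/15
46 + 1/(37/15) = 46 + 15/37 = 1717/37
10 + 1/(1717/37) = 10 + 37/1717 = 17207/1717
13 + 1/(17207/1717) = 13 + 1717/17207 = 225408/17207
9 + 1/(225408/17207) = 9 + 17207/225408 = 2045879/225408

2045879/225408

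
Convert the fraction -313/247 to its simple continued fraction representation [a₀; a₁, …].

-313 ÷ 247 → quotient -2, remainder 181
247 ÷ 181 → quotient 1, remainder 66
181 ÷ 66 → quotient 2, remainder 49
66 ÷ 49 → quotient 1, remainder 17
49 ÷ 17 → quotient 2, remainder 15
17 ÷ 15 → quotient 1, remainder 2
15 ÷ 2 → quotient 7, remainder 1
2 ÷ 1 → quotient 2, remainder 0

[-2; 1, 2, 1, 2, 1, 7, 2]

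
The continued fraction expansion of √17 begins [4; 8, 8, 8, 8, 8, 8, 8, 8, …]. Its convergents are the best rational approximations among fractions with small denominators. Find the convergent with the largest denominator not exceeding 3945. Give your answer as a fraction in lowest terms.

List convergents until the denominator exceeds the bound:
a_0 = 4: 4/1  (≤ bound)
a_1 = 8: 33/8  (≤ bound)
a_2 = 8: 268/65  (≤ bound)
a_3 = 8: 2177/528  (≤ bound)
a_4 = 8: 17684/4289  (> 3945, stop)

2177/528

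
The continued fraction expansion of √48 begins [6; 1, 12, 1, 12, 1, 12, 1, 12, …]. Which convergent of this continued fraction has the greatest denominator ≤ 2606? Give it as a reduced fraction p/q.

a_0 = 6: 6/1  (≤ bound)
a_1 = 1: 7/1  (≤ bound)
a_2 = 12: 90/13  (≤ bound)
a_3 = 1: 97/14  (≤ bound)
a_4 = 12: 1254/181  (≤ bound)
a_5 = 1: 1351/195  (≤ bound)
a_6 = 12: 17466/2521  (≤ bound)
a_7 = 1: 18817/2716  (> 2606, stop)

17466/2521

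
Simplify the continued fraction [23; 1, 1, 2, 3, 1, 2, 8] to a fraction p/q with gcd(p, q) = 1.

12031/510

Starting at the tail and folding back:
Start with 8.
2 + 1/(8/1) = 2 + 1/8 = 17/8
1 + 1/(17/8) = 1 + 8/17 = 25/17
3 + 1/(25/17) = 3 + 17/25 = 92/25
2 + 1/(92/25) = 2 + 25/92 = 209/92
1 + 1/(209/92) = 1 + 92/209 = 301/209
1 + 1/(301/209) = 1 + 209/301 = 510/301
23 + 1/(510/301) = 23 + 301/510 = 12031/510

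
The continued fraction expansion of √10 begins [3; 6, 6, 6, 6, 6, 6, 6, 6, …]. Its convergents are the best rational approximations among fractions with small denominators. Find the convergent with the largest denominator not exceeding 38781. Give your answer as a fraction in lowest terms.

List convergents until the denominator exceeds the bound:
a_0 = 3: 3/1  (≤ bound)
a_1 = 6: 19/6  (≤ bound)
a_2 = 6: 117/37  (≤ bound)
a_3 = 6: 721/228  (≤ bound)
a_4 = 6: 4443/1405  (≤ bound)
a_5 = 6: 27379/8658  (≤ bound)
a_6 = 6: 168717/53353  (> 38781, stop)

27379/8658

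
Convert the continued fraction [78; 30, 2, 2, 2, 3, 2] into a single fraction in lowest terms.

Start with 2.
3 + 1/(2/1) = 3 + 1/2 = 7/2
2 + 1/(7/2) = 2 + 2/7 = 16/7
2 + 1/(16/7) = 2 + 7/16 = 39/16
2 + 1/(39/16) = 2 + 16/39 = 94/39
30 + 1/(94/39) = 30 + 39/94 = 2859/94
78 + 1/(2859/94) = 78 + 94/2859 = 223096/2859

223096/2859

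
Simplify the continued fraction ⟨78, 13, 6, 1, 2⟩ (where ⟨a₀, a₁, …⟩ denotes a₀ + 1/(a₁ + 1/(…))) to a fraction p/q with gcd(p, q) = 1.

20534/263

Start with 2.
1 + 1/(2/1) = 1 + 1/2 = 3/2
6 + 1/(3/2) = 6 + 2/3 = 20/3
13 + 1/(20/3) = 13 + 3/20 = 263/20
78 + 1/(263/20) = 78 + 20/263 = 20534/263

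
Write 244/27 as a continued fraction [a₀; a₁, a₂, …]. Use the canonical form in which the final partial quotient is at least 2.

[9; 27]

Apply division with remainder until the remainder is 0:
244 ÷ 27 → quotient 9, remainder 1
27 ÷ 1 → quotient 27, remainder 0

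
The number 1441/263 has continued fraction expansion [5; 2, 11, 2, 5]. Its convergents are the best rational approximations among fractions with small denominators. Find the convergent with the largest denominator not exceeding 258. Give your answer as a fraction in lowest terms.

263/48

a_0 = 5: 5/1  (≤ bound)
a_1 = 2: 11/2  (≤ bound)
a_2 = 11: 126/23  (≤ bound)
a_3 = 2: 263/48  (≤ bound)
a_4 = 5: 1441/263  (> 258, stop)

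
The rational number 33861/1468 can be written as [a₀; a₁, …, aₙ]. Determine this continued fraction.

[23; 15, 7, 2, 6]

⌊33861/1468⌋ = 23, remainder 97
⌊1468/97⌋ = 15, remainder 13
⌊97/13⌋ = 7, remainder 6
⌊13/6⌋ = 2, remainder 1
⌊6/1⌋ = 6, remainder 0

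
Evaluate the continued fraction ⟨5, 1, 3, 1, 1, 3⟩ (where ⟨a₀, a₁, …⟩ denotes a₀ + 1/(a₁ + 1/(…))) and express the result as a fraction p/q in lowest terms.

Start with 3.
1 + 1/(3/1) = 1 + 1/3 = 4/3
1 + 1/(4/3) = 1 + 3/4 = 7/4
3 + 1/(7/4) = 3 + 4/7 = 25/7
1 + 1/(25/7) = 1 + 7/25 = 32/25
5 + 1/(32/25) = 5 + 25/32 = 185/32

185/32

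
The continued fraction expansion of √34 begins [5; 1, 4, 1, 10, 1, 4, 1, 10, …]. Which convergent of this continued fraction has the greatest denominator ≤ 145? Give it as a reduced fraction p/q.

a_0 = 5: 5/1  (≤ bound)
a_1 = 1: 6/1  (≤ bound)
a_2 = 4: 29/5  (≤ bound)
a_3 = 1: 35/6  (≤ bound)
a_4 = 10: 379/65  (≤ bound)
a_5 = 1: 414/71  (≤ bound)
a_6 = 4: 2035/349  (> 145, stop)

414/71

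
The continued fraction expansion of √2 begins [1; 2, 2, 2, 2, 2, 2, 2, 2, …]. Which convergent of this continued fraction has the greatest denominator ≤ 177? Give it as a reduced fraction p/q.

239/169

List convergents until the denominator exceeds the bound:
a_0 = 1: 1/1  (≤ bound)
a_1 = 2: 3/2  (≤ bound)
a_2 = 2: 7/5  (≤ bound)
a_3 = 2: 17/12  (≤ bound)
a_4 = 2: 41/29  (≤ bound)
a_5 = 2: 99/70  (≤ bound)
a_6 = 2: 239/169  (≤ bound)
a_7 = 2: 577/408  (> 177, stop)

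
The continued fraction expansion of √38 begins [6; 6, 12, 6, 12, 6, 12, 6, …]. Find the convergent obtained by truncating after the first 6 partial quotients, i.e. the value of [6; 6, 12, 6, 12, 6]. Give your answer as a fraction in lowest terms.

202501/32850

a_0 = 6: 6/1
a_1 = 6: 37/6
a_2 = 12: 450/73
a_3 = 6: 2737/444
a_4 = 12: 33294/5401
a_5 = 6: 202501/32850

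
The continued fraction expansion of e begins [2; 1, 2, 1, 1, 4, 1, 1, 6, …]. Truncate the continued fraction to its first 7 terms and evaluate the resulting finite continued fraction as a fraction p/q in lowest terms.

a_0 = 2: 2/1
a_1 = 1: 3/1
a_2 = 2: 8/3
a_3 = 1: 11/4
a_4 = 1: 19/7
a_5 = 4: 87/32
a_6 = 1: 106/39

106/39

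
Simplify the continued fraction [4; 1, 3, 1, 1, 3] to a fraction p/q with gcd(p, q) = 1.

Collapse the nested fraction from the inside out:
Start with 3.
1 + 1/(3/1) = 1 + 1/3 = 4/3
1 + 1/(4/3) = 1 + 3/4 = 7/4
3 + 1/(7/4) = 3 + 4/7 = 25/7
1 + 1/(25/7) = 1 + 7/25 = 32/25
4 + 1/(32/25) = 4 + 25/32 = 153/32

153/32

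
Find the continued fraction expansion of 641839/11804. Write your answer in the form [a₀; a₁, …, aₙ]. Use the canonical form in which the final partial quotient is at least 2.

[54; 2, 1, 2, 52, 3, 9]

Repeatedly divide and take the remainder:
641839 = 54·11804 + 4423, so a_0 = 54
11804 = 2·4423 + 2958, so a_1 = 2
4423 = 1·2958 + 1465, so a_2 = 1
2958 = 2·1465 + 28, so a_3 = 2
1465 = 52·28 + 9, so a_4 = 52
28 = 3·9 + 1, so a_5 = 3
9 = 9·1 + 0, so a_6 = 9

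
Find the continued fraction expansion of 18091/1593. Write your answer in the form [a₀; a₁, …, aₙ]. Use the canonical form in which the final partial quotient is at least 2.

[11; 2, 1, 4, 8, 1, 1, 6]

Repeatedly divide and take the remainder:
18091 ÷ 1593 → quotient 11, remainder 568
1593 ÷ 568 → quotient 2, remainder 457
568 ÷ 457 → quotient 1, remainder 111
457 ÷ 111 → quotient 4, remainder 13
111 ÷ 13 → quotient 8, remainder 7
13 ÷ 7 → quotient 1, remainder 6
7 ÷ 6 → quotient 1, remainder 1
6 ÷ 1 → quotient 6, remainder 0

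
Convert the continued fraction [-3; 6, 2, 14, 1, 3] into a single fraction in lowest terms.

Start with 3.
1 + 1/(3/1) = 1 + 1/3 = 4/3
14 + 1/(4/3) = 14 + 3/4 = 59/4
2 + 1/(59/4) = 2 + 4/59 = 122/59
6 + 1/(122/59) = 6 + 59/122 = 791/122
-3 + 1/(791/122) = -3 + 122/791 = -2251/791

-2251/791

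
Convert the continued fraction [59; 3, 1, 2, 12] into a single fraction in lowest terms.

a_0 = 59: 59/1
a_1 = 3: 178/3
a_2 = 1: 237/4
a_3 = 2: 652/11
a_4 = 12: 8061/136

8061/136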